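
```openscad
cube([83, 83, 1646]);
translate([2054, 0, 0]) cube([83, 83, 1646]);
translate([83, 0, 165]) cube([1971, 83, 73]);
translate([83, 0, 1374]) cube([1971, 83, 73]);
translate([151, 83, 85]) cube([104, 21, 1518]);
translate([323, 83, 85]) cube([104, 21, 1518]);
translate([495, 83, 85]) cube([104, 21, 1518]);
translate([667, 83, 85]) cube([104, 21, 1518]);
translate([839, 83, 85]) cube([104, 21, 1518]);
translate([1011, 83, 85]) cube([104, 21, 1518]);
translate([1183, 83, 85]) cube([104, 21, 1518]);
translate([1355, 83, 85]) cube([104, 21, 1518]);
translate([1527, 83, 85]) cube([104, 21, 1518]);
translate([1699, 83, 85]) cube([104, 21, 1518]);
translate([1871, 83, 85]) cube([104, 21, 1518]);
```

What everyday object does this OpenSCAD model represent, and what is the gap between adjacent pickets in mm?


A fence section. The picket gap is 68 mm.

Two posts, two rails, 11 pickets — a fence section. Span 1971 mm holds 11 pickets of 104 mm with 12 equal gaps: ⌊(1971 − 11·104) / 12⌋ = 68 mm.


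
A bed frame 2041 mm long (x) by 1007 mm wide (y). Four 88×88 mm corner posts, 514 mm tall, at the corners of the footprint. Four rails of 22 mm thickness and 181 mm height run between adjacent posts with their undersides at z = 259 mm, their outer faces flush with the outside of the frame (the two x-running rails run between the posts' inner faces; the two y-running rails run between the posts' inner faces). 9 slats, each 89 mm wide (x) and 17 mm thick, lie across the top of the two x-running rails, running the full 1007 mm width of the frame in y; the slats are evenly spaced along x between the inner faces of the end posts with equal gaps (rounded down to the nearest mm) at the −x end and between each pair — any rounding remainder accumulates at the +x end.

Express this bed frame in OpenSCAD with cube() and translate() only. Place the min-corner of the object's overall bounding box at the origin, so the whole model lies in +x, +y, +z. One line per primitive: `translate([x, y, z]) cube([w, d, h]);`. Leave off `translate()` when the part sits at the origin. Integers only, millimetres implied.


// slat z = rail_z + rail_h = 259 + 181 = 440
// slat gap = ⌊(1865 − 9·89) / 10⌋ = 106
cube([88, 88, 514]);
translate([0, 919, 0]) cube([88, 88, 514]);
translate([1953, 0, 0]) cube([88, 88, 514]);
translate([1953, 919, 0]) cube([88, 88, 514]);
translate([88, 0, 259]) cube([1865, 22, 181]);
translate([88, 985, 259]) cube([1865, 22, 181]);
translate([0, 88, 259]) cube([22, 831, 181]);
translate([2019, 88, 259]) cube([22, 831, 181]);
translate([194, 0, 440]) cube([89, 1007, 17]);
translate([389, 0, 440]) cube([89, 1007, 17]);
translate([584, 0, 440]) cube([89, 1007, 17]);
translate([779, 0, 440]) cube([89, 1007, 17]);
translate([974, 0, 440]) cube([89, 1007, 17]);
translate([1169, 0, 440]) cube([89, 1007, 17]);
translate([1364, 0, 440]) cube([89, 1007, 17]);
translate([1559, 0, 440]) cube([89, 1007, 17]);
translate([1754, 0, 440]) cube([89, 1007, 17]);


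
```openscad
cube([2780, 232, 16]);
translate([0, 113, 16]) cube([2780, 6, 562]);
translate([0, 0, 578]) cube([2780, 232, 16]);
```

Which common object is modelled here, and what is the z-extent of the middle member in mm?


An I-beam. The web height is 562 mm.

Two wide flanges with a thin centred web — an I-beam. Overall 594 mm minus two 16 mm flanges gives a web of 594 − 2·16 = 562 mm.


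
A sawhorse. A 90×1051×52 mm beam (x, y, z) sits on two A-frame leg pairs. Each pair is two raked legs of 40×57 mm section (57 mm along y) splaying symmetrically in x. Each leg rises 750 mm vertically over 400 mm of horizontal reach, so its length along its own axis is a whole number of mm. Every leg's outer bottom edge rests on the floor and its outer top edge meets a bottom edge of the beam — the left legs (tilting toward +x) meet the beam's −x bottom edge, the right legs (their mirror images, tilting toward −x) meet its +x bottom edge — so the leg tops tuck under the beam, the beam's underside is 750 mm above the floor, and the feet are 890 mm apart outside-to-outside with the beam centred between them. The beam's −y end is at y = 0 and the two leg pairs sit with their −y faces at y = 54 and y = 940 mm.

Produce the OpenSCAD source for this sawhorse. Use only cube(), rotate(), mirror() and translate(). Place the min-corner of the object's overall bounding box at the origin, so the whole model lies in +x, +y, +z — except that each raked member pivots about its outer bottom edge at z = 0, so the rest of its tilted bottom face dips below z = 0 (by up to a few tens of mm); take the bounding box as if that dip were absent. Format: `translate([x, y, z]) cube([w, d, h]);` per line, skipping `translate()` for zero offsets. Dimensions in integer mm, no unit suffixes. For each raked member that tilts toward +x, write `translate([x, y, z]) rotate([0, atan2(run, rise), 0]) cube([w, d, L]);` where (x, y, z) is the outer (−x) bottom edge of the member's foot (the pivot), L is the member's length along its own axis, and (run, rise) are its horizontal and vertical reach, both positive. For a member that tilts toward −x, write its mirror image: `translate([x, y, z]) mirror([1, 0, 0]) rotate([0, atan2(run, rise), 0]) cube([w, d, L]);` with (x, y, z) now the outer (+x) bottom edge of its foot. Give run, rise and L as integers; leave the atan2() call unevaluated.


translate([400, 0, 750]) cube([90, 1051, 52]);
translate([0, 54, 0]) rotate([0, atan2(400, 750), 0]) cube([40, 57, 850]);
translate([890, 54, 0]) mirror([1, 0, 0]) rotate([0, atan2(400, 750), 0]) cube([40, 57, 850]);
translate([0, 940, 0]) rotate([0, atan2(400, 750), 0]) cube([40, 57, 850]);
translate([890, 940, 0]) mirror([1, 0, 0]) rotate([0, atan2(400, 750), 0]) cube([40, 57, 850]);


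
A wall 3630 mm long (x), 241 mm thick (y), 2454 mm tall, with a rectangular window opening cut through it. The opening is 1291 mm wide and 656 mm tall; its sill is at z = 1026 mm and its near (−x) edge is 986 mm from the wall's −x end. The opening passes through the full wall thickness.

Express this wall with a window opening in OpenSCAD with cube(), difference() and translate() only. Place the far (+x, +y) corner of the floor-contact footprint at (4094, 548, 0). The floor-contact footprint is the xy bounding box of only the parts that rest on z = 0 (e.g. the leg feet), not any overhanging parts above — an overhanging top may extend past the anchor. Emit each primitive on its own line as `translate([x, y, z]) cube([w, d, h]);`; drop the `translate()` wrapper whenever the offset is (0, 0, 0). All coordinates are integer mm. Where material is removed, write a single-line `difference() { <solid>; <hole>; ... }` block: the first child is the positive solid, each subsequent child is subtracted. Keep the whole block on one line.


difference() { translate([464, 307, 0]) cube([3630, 241, 2454]); translate([1450, 307, 1026]) cube([1291, 241, 656]); }


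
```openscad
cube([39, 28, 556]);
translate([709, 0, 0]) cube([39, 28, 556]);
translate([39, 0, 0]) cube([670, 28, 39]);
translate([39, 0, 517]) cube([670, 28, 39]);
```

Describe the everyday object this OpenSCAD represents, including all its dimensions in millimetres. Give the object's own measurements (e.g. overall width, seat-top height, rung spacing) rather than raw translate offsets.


A rectangular picture frame lying in the x–z plane (depth along y). The opening is 670 mm wide (x) by 478 mm tall (z), surrounded by a border 39 mm wide on all four sides. The frame is 28 mm deep and is made of two full-height vertical stiles with two horizontal rails fitted between them.


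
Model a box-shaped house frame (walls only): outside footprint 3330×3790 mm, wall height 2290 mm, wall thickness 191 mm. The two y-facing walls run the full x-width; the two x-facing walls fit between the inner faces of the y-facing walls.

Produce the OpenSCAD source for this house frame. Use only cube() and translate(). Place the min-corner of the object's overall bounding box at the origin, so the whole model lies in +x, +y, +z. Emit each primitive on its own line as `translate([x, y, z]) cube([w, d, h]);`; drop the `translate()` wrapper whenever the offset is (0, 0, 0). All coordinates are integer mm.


cube([3330, 191, 2290]);
translate([0, 3599, 0]) cube([3330, 191, 2290]);
translate([0, 191, 0]) cube([191, 3408, 2290]);
translate([3139, 191, 0]) cube([191, 3408, 2290]);


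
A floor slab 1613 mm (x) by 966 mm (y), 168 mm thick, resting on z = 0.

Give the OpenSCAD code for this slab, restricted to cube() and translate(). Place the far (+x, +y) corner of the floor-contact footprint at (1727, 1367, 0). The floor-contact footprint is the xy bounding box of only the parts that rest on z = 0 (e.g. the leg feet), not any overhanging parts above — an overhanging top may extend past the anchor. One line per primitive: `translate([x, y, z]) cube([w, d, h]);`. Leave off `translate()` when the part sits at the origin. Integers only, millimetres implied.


translate([114, 401, 0]) cube([1613, 966, 168]);


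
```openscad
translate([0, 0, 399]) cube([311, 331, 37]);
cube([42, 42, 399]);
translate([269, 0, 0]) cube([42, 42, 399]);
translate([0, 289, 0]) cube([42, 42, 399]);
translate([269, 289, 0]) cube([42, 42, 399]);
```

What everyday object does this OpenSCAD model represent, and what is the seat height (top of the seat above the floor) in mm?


A stool. The seat height is 436 mm.

A 311×331×37 slab at z = 399 on four corner posts — a stool. The seat top is 399 + 37 = 436 mm.


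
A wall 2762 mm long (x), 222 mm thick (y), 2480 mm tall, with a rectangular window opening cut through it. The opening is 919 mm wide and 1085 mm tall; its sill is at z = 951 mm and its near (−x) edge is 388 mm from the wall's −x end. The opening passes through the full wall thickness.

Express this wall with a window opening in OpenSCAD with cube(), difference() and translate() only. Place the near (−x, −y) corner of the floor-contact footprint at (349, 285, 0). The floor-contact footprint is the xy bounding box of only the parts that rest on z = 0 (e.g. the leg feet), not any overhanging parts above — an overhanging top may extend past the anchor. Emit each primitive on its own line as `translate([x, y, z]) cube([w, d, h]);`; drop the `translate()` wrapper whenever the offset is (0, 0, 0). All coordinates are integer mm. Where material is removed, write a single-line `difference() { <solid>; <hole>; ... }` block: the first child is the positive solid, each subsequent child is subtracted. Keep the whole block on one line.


difference() { translate([349, 285, 0]) cube([2762, 222, 2480]); translate([737, 285, 951]) cube([919, 222, 1085]); }


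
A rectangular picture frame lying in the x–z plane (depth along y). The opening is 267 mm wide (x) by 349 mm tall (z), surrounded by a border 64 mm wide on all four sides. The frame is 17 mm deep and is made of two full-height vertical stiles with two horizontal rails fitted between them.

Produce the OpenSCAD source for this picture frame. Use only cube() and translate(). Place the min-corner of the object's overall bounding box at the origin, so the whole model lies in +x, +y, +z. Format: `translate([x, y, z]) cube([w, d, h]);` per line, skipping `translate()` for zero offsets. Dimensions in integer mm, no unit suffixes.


cube([64, 17, 477]);
translate([331, 0, 0]) cube([64, 17, 477]);
translate([64, 0, 0]) cube([267, 17, 64]);
translate([64, 0, 413]) cube([267, 17, 64]);


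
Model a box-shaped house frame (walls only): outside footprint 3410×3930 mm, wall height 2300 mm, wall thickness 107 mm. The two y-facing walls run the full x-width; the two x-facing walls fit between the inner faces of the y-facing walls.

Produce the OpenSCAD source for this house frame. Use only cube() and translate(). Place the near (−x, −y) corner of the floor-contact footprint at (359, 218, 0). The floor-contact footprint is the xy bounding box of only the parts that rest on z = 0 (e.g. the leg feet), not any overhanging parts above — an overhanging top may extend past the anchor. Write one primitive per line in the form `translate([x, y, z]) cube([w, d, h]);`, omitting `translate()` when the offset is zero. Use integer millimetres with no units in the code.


translate([359, 218, 0]) cube([3410, 107, 2300]);
translate([359, 4041, 0]) cube([3410, 107, 2300]);
translate([359, 325, 0]) cube([107, 3716, 2300]);
translate([3662, 325, 0]) cube([107, 3716, 2300]);


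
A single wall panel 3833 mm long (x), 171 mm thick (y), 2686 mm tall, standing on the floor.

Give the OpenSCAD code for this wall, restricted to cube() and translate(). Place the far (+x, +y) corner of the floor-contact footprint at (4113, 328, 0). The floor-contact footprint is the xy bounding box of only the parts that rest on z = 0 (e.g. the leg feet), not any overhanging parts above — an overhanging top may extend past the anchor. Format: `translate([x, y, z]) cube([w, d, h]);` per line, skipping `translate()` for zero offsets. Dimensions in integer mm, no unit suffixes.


translate([280, 157, 0]) cube([3833, 171, 2686]);


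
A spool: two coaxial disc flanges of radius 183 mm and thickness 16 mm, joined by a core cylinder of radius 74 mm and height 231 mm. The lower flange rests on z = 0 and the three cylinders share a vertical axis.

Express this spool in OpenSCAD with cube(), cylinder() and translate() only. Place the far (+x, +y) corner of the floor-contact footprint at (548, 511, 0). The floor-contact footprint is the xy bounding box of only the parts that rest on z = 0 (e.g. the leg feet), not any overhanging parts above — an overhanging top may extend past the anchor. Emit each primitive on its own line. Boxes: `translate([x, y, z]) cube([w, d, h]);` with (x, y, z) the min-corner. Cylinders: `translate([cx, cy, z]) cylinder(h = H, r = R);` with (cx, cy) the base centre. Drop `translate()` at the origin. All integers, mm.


translate([365, 328, 0]) cylinder(h = 16, r = 183);
translate([365, 328, 16]) cylinder(h = 231, r = 74);
translate([365, 328, 247]) cylinder(h = 16, r = 183);


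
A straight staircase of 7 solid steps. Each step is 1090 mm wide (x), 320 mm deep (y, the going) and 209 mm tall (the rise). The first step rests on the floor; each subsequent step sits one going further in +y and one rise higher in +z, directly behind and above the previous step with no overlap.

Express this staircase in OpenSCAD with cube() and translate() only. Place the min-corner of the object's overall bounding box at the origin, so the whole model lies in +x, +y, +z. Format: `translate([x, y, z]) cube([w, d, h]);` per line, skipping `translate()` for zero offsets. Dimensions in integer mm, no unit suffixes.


cube([1090, 320, 209]);
translate([0, 320, 209]) cube([1090, 320, 209]);
translate([0, 640, 418]) cube([1090, 320, 209]);
translate([0, 960, 627]) cube([1090, 320, 209]);
translate([0, 1280, 836]) cube([1090, 320, 209]);
translate([0, 1600, 1045]) cube([1090, 320, 209]);
translate([0, 1920, 1254]) cube([1090, 320, 209]);


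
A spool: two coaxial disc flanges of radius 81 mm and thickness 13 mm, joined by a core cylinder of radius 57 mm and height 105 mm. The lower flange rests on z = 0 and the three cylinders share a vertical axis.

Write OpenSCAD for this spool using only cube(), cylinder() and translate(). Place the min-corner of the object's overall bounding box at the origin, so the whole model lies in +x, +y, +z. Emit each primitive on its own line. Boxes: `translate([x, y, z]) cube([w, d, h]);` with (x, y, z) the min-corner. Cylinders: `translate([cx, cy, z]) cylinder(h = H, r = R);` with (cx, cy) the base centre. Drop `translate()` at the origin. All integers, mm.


translate([81, 81, 0]) cylinder(h = 13, r = 81);
translate([81, 81, 13]) cylinder(h = 105, r = 57);
translate([81, 81, 118]) cylinder(h = 13, r = 81);


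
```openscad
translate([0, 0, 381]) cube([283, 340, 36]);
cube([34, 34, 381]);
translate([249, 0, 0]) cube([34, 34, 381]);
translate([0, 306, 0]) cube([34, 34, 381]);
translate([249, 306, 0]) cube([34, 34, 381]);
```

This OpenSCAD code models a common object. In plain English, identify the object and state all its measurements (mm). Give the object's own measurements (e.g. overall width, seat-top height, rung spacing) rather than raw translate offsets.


A simple wooden stool: a rectangular seat 283 mm (x) by 340 mm (y), 36 mm thick, top face at z = 417 mm, on four square legs, each 34×34 mm in cross-section. The legs rest on z = 0, each flush with a corner of the seat.


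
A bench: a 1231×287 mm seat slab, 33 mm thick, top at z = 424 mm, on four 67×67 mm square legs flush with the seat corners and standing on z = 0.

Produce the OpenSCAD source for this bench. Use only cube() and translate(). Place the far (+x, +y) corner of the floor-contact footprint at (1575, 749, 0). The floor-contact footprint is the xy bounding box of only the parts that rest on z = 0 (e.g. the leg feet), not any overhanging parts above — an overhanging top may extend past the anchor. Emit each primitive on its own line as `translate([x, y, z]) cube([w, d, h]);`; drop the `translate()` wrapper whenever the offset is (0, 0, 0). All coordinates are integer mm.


translate([344, 462, 391]) cube([1231, 287, 33]);
translate([344, 462, 0]) cube([67, 67, 391]);
translate([344, 682, 0]) cube([67, 67, 391]);
translate([1508, 462, 0]) cube([67, 67, 391]);
translate([1508, 682, 0]) cube([67, 67, 391]);


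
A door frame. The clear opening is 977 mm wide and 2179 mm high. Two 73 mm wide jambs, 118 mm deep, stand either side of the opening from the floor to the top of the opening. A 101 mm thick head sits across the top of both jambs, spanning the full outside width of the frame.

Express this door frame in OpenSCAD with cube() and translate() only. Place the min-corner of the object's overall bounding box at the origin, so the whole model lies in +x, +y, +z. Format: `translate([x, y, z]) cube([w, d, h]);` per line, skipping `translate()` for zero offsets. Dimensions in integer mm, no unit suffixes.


cube([73, 118, 2179]);
translate([1050, 0, 0]) cube([73, 118, 2179]);
translate([0, 0, 2179]) cube([1123, 118, 101]);


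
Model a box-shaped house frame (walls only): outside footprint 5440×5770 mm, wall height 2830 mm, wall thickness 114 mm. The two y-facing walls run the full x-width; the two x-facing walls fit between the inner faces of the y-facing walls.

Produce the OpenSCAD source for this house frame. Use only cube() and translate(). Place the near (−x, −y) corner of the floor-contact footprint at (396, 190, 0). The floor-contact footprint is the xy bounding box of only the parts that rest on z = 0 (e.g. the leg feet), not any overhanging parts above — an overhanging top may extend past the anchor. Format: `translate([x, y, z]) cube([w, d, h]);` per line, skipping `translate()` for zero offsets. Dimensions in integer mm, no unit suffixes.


translate([396, 190, 0]) cube([5440, 114, 2830]);
translate([396, 5846, 0]) cube([5440, 114, 2830]);
translate([396, 304, 0]) cube([114, 5542, 2830]);
translate([5722, 304, 0]) cube([114, 5542, 2830]);


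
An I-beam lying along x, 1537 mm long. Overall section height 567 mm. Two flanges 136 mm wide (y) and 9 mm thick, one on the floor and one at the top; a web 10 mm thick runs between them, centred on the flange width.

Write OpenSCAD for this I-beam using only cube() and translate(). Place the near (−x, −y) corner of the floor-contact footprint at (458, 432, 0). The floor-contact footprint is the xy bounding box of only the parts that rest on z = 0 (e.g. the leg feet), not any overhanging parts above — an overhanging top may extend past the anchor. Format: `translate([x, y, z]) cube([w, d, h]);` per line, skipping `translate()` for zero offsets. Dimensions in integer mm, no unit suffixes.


translate([458, 432, 0]) cube([1537, 136, 9]);
translate([458, 495, 9]) cube([1537, 10, 549]);
translate([458, 432, 558]) cube([1537, 136, 9]);


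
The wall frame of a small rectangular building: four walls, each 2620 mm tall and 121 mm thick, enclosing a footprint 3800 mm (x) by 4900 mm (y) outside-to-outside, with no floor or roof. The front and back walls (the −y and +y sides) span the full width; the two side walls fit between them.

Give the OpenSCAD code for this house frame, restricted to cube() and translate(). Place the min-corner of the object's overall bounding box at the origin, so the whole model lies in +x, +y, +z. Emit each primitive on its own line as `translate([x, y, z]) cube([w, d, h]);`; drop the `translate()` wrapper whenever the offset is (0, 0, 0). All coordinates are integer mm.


cube([3800, 121, 2620]);
translate([0, 4779, 0]) cube([3800, 121, 2620]);
translate([0, 121, 0]) cube([121, 4658, 2620]);
translate([3679, 121, 0]) cube([121, 4658, 2620]);


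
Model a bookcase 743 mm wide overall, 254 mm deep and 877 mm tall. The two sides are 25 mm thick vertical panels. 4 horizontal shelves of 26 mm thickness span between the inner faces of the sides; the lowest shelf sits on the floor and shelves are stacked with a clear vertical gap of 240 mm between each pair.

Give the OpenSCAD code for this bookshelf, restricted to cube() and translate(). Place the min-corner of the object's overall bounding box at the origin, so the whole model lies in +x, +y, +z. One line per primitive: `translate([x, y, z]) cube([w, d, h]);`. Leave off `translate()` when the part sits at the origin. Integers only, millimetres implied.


cube([25, 254, 877]);
translate([718, 0, 0]) cube([25, 254, 877]);
translate([25, 0, 0]) cube([693, 254, 26]);
translate([25, 0, 266]) cube([693, 254, 26]);
translate([25, 0, 532]) cube([693, 254, 26]);
translate([25, 0, 798]) cube([693, 254, 26]);


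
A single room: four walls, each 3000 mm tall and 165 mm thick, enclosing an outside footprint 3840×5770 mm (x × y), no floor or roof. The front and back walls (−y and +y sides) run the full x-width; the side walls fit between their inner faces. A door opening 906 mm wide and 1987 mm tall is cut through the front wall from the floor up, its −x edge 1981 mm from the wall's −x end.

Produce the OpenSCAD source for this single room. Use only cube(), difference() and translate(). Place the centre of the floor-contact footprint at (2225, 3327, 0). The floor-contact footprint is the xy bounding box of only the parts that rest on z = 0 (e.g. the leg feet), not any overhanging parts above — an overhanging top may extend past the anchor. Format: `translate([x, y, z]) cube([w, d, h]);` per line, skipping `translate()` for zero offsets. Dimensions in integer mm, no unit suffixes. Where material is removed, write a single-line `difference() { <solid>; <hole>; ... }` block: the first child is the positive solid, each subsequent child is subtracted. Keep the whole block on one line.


difference() { translate([305, 442, 0]) cube([3840, 165, 3000]); translate([2286, 442, 0]) cube([906, 165, 1987]); }
translate([305, 6047, 0]) cube([3840, 165, 3000]);
translate([305, 607, 0]) cube([165, 5440, 3000]);
translate([3980, 607, 0]) cube([165, 5440, 3000]);


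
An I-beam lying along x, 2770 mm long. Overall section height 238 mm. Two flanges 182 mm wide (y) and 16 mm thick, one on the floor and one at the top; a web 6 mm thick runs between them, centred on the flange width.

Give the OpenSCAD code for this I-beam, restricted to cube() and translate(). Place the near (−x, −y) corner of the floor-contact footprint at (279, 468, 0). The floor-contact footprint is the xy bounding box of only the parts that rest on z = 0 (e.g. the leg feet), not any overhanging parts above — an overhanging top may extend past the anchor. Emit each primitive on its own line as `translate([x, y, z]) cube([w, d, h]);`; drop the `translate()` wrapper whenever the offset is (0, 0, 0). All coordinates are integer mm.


translate([279, 468, 0]) cube([2770, 182, 16]);
translate([279, 556, 16]) cube([2770, 6, 206]);
translate([279, 468, 222]) cube([2770, 182, 16]);


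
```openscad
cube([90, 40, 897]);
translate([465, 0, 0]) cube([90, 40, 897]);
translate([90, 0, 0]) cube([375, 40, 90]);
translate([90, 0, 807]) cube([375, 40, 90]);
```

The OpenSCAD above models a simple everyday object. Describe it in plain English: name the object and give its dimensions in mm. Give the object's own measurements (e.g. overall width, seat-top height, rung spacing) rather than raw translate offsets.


A rectangular picture frame lying in the x–z plane (depth along y). The opening is 375 mm wide (x) by 717 mm tall (z), surrounded by a border 90 mm wide on all four sides. The frame is 40 mm deep and is made of two full-height vertical stiles with two horizontal rails fitted between them.


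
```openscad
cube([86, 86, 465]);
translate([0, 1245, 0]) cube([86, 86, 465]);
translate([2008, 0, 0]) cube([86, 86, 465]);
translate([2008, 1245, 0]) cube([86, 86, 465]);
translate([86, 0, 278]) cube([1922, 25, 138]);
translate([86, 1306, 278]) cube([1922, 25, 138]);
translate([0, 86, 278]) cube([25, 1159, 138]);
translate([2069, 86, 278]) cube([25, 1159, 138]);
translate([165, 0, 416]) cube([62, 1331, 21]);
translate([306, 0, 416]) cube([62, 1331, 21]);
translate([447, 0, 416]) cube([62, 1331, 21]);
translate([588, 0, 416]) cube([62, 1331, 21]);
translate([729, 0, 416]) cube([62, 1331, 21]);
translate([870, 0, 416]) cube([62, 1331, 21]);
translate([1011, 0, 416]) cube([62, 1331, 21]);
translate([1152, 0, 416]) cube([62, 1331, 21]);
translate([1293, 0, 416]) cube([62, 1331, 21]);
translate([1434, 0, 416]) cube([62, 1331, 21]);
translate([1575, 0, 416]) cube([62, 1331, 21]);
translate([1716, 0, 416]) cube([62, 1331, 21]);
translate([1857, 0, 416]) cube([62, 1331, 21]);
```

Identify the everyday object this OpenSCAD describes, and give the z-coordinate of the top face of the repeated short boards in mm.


A bed frame. The slat-top height is 437 mm.

Four posts, four rails, and a row of slats — a bed frame. Slats sit on the rails at z = 278 + 138 = 416; with slat thickness 21, the top is 437 mm.


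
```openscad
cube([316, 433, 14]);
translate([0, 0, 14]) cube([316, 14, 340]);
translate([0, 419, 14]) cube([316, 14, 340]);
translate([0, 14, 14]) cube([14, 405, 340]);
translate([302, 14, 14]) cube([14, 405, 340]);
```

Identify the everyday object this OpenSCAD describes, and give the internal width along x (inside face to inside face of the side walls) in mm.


An open box. The internal width is 288 mm.

A 316×433 base slab with four walls standing on it — an open box. The base is 316 mm wide and the walls are 14 mm thick, so the internal width is 316 − 2 × 14 = 288 mm.


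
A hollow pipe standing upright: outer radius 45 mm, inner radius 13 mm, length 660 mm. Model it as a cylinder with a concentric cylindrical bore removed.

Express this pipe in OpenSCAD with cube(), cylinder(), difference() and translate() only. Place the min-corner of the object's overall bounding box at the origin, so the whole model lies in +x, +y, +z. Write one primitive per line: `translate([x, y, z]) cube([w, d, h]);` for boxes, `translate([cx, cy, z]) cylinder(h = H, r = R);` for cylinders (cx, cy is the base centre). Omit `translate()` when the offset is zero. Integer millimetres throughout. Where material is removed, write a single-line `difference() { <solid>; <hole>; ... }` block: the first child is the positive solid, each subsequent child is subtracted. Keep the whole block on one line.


difference() { translate([45, 45, 0]) cylinder(h = 660, r = 45); translate([45, 45, 0]) cylinder(h = 660, r = 13); }


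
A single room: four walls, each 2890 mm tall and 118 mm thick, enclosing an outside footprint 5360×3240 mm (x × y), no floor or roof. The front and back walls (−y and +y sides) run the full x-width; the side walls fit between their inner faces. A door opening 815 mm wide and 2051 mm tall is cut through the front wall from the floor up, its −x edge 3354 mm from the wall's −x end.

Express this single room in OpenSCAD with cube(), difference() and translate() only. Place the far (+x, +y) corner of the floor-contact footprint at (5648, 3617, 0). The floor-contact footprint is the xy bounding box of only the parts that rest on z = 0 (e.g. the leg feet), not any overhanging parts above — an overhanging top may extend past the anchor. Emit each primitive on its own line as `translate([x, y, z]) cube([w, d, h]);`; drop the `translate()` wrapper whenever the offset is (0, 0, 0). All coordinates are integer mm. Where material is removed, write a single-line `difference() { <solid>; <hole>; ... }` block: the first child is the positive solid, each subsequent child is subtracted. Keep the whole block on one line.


difference() { translate([288, 377, 0]) cube([5360, 118, 2890]); translate([3642, 377, 0]) cube([815, 118, 2051]); }
translate([288, 3499, 0]) cube([5360, 118, 2890]);
translate([288, 495, 0]) cube([118, 3004, 2890]);
translate([5530, 495, 0]) cube([118, 3004, 2890]);


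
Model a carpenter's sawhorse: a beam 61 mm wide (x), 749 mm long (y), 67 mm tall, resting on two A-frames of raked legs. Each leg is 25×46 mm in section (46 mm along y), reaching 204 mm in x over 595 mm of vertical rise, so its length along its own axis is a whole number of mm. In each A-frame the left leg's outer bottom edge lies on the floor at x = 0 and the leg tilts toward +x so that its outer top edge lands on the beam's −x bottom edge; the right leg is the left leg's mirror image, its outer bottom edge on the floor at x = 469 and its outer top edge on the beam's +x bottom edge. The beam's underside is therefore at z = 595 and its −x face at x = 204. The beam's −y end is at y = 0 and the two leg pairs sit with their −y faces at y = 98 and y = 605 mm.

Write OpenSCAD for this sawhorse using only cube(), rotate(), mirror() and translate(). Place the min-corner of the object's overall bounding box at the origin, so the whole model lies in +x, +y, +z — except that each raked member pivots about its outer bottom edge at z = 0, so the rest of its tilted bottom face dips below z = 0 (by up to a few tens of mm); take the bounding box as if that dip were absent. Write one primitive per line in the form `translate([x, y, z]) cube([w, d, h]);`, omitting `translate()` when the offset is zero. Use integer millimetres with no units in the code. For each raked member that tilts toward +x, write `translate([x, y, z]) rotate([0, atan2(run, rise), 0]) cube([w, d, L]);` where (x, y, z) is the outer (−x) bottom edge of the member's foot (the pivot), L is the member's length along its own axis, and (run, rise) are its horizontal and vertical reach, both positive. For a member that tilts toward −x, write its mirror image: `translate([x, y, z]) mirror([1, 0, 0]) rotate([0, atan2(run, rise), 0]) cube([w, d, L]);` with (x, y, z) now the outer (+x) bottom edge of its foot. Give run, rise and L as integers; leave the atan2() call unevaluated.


// leg length = √(204² + 595²) = 629
// right-leg outer foot x = 2·204 + 61 = 469
// beam min-corner = (204, 0, 595)
translate([204, 0, 595]) cube([61, 749, 67]);
translate([0, 98, 0]) rotate([0, atan2(204, 595), 0]) cube([25, 46, 629]);
translate([469, 98, 0]) mirror([1, 0, 0]) rotate([0, atan2(204, 595), 0]) cube([25, 46, 629]);
translate([0, 605, 0]) rotate([0, atan2(204, 595), 0]) cube([25, 46, 629]);
translate([469, 605, 0]) mirror([1, 0, 0]) rotate([0, atan2(204, 595), 0]) cube([25, 46, 629]);


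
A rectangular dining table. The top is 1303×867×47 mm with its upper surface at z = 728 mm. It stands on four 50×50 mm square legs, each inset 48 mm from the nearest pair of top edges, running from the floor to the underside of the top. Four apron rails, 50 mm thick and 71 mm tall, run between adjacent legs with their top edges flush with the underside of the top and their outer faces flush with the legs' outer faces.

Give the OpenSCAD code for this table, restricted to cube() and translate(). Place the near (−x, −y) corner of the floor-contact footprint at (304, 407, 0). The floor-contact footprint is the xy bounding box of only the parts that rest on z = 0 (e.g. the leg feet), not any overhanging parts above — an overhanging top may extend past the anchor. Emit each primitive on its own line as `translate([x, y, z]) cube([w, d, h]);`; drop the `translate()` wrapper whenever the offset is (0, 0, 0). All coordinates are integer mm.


translate([256, 359, 681]) cube([1303, 867, 47]);
translate([304, 407, 0]) cube([50, 50, 681]);
translate([1461, 407, 0]) cube([50, 50, 681]);
translate([304, 1128, 0]) cube([50, 50, 681]);
translate([1461, 1128, 0]) cube([50, 50, 681]);
translate([354, 407, 610]) cube([1107, 50, 71]);
translate([354, 1128, 610]) cube([1107, 50, 71]);
translate([304, 457, 610]) cube([50, 671, 71]);
translate([1461, 457, 610]) cube([50, 671, 71]);


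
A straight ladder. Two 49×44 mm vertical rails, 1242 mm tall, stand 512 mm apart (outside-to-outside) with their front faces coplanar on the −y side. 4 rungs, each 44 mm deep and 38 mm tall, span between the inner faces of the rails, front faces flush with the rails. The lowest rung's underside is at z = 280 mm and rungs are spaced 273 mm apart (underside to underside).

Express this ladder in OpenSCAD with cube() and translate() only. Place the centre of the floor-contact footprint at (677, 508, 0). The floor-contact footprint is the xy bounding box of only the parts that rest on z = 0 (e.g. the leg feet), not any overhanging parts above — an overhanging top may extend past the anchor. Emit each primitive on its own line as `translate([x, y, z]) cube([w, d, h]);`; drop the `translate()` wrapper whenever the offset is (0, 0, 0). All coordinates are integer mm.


translate([421, 486, 0]) cube([49, 44, 1242]);
translate([884, 486, 0]) cube([49, 44, 1242]);
translate([470, 486, 280]) cube([414, 44, 38]);
translate([470, 486, 553]) cube([414, 44, 38]);
translate([470, 486, 826]) cube([414, 44, 38]);
translate([470, 486, 1099]) cube([414, 44, 38]);


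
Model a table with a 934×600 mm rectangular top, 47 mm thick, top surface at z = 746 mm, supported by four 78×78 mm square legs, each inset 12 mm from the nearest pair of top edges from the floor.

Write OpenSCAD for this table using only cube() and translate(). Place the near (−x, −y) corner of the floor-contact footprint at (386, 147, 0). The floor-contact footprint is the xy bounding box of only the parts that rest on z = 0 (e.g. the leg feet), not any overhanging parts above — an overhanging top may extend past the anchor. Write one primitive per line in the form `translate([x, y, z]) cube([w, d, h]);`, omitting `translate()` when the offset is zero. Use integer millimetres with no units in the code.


// leg_h = 746 - 47 = 699
translate([374, 135, 699]) cube([934, 600, 47]);
translate([386, 147, 0]) cube([78, 78, 699]);
translate([1218, 147, 0]) cube([78, 78, 699]);
translate([386, 645, 0]) cube([78, 78, 699]);
translate([1218, 645, 0]) cube([78, 78, 699]);


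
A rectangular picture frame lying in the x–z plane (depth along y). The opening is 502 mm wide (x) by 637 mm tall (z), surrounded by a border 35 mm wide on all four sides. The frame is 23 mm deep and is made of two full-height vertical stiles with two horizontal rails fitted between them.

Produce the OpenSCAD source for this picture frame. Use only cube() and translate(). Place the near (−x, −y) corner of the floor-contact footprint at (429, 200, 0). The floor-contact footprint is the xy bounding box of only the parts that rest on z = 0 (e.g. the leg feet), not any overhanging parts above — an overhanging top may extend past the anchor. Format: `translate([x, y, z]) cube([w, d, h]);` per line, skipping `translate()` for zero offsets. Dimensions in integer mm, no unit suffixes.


translate([429, 200, 0]) cube([35, 23, 707]);
translate([966, 200, 0]) cube([35, 23, 707]);
translate([464, 200, 0]) cube([502, 23, 35]);
translate([464, 200, 672]) cube([502, 23, 35]);


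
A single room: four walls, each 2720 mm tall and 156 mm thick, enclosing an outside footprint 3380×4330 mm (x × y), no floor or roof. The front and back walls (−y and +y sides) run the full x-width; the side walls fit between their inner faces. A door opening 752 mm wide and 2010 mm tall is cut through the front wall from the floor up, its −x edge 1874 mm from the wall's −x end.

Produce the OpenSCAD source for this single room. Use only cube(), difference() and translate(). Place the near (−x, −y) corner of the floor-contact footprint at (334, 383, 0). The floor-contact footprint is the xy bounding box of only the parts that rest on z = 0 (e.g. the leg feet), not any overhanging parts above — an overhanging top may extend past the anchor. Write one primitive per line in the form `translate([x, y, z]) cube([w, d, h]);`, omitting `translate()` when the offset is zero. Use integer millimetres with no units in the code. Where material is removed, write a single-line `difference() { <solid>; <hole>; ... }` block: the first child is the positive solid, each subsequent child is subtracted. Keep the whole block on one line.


difference() { translate([334, 383, 0]) cube([3380, 156, 2720]); translate([2208, 383, 0]) cube([752, 156, 2010]); }
translate([334, 4557, 0]) cube([3380, 156, 2720]);
translate([334, 539, 0]) cube([156, 4018, 2720]);
translate([3558, 539, 0]) cube([156, 4018, 2720]);


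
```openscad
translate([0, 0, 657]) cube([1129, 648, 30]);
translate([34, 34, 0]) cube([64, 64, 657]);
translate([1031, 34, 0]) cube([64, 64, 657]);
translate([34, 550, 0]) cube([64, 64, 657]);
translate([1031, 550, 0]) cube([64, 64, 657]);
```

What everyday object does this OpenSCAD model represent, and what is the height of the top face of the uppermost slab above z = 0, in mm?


A table. The table height is 687 mm.

A 1129×648×30 slab sits at z = 657 on four 64 mm square posts — a table. The top surface is at 657 + 30 = 687 mm.


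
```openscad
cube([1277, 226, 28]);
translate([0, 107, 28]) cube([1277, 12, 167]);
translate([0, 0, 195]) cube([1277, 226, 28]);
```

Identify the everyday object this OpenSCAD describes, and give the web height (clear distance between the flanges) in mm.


An I-beam. The web height is 167 mm.

Two wide flanges with a thin centred web — an I-beam. Overall 223 mm minus two 28 mm flanges gives a web of 223 − 2·28 = 167 mm.


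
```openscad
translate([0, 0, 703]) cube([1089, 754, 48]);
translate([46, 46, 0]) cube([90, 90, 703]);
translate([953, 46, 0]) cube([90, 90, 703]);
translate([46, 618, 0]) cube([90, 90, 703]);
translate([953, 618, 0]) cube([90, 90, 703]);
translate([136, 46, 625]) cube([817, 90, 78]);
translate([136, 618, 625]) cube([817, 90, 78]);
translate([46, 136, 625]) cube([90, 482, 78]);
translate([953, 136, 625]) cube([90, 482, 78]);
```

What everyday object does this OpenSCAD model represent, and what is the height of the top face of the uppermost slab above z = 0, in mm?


A table. The table height is 751 mm.

A 1089×754×48 slab sits at z = 703 on four 90 mm square posts — a table. The top surface is at 703 + 48 = 751 mm.


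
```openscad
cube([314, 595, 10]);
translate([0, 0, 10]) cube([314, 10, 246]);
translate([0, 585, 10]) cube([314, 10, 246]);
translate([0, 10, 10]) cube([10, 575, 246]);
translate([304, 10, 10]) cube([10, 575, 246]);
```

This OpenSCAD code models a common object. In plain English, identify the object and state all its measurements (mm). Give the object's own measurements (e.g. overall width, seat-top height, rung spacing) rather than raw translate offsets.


An open-topped rectangular box: outside dimensions 314×595×256 mm, with a uniform wall and base thickness of 10 mm. The base is a full 314×595 slab on the floor; four walls sit on top of the base. The front and back walls (the −y and +y sides) span the full width; the two side walls fit between them.


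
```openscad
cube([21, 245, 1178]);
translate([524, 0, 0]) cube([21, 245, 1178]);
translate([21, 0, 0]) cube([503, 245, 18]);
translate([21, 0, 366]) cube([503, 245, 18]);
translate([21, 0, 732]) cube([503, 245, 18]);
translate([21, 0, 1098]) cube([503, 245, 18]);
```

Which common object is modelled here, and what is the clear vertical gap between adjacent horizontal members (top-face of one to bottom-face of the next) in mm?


A bookshelf. The clear shelf gap is 348 mm.

Two tall side panels with 4 horizontal boards between them — a bookshelf. The first two shelf undersides are at z = 0 and z = 366; with shelf thickness 18, the clear gap is 366 − 0 − 18 = 348 mm.
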